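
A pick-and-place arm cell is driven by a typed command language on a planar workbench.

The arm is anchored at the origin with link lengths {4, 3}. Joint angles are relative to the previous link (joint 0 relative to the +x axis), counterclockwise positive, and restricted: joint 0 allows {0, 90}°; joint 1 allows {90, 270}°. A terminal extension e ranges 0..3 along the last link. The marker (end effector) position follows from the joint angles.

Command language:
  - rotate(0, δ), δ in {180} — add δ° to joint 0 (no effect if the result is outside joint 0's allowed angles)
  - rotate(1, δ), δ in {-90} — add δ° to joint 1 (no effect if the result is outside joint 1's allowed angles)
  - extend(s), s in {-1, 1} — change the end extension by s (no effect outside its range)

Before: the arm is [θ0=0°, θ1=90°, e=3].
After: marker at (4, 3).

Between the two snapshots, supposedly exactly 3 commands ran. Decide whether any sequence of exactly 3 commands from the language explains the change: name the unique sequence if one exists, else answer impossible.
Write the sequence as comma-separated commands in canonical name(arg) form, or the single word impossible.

begin: [θ0=0°, θ1=90°, e=3]
step 1 (extend(-1)): [θ0=0°, θ1=90°, e=2]
step 2 (extend(-1)): [θ0=0°, θ1=90°, e=1]
step 3 (extend(-1)): [θ0=0°, θ1=90°, e=0]
no rival 3-sequence matches.

extend(-1), extend(-1), extend(-1)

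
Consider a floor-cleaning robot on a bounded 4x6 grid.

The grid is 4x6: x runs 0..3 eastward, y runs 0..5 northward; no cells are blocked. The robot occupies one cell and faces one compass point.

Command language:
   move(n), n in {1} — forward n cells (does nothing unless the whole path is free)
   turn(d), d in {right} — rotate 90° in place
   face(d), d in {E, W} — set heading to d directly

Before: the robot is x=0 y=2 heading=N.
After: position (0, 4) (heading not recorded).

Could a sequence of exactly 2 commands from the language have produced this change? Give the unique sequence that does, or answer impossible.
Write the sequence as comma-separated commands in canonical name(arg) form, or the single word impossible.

begin: x=0 y=2 heading=N
1. move(1) → x=0 y=3 heading=N
2. move(1) → x=0 y=4 heading=N
all 16 alternatives checked — unique.

move(1), move(1)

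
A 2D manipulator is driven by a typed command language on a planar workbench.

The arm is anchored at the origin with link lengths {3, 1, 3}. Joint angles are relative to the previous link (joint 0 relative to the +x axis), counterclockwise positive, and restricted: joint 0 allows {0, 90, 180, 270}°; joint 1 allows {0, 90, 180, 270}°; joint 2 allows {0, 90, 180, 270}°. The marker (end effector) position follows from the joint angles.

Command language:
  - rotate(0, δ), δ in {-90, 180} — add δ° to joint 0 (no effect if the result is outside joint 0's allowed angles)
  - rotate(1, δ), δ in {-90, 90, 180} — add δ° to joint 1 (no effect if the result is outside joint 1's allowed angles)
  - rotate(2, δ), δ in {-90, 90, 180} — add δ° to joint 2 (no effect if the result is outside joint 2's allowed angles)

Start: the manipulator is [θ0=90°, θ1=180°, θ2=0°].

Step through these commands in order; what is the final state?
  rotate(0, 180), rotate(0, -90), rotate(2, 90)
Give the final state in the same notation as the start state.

[θ0=180°, θ1=180°, θ2=90°]

begin: [θ0=90°, θ1=180°, θ2=0°]
1. rotate(0, 180) → [θ0=270°, θ1=180°, θ2=0°]
2. rotate(0, -90) → [θ0=180°, θ1=180°, θ2=0°]
3. rotate(2, 90) → [θ0=180°, θ1=180°, θ2=90°]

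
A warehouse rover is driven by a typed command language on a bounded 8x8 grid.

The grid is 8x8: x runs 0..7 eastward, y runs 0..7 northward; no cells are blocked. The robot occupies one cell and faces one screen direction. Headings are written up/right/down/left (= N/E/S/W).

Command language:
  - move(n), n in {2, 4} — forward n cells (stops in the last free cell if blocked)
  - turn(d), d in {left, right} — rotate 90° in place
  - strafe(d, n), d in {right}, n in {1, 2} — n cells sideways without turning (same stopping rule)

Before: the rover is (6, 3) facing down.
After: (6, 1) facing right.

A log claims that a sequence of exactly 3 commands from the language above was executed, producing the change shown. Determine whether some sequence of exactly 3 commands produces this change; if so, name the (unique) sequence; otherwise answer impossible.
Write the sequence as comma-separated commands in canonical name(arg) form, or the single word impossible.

key: cell and facing (now E) both changed — the 3 commands mix motion and turning
initial: (6, 3) facing down
t=1 turn(left) ⇒ (6, 3) facing right
t=2 strafe(right, 1) ⇒ (6, 2) facing right
t=3 strafe(right, 1) ⇒ (6, 1) facing right
no rival 3-sequence matches.

turn(left), strafe(right, 1), strafe(right, 1)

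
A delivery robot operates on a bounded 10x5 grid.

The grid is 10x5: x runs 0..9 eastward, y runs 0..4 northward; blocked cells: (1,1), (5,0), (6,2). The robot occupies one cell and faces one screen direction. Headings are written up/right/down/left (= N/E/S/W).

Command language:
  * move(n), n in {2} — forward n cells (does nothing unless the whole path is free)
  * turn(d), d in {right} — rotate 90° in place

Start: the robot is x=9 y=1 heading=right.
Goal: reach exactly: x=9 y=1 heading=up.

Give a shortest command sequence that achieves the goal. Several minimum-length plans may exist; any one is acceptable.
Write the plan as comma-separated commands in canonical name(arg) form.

t0: x=9 y=1 heading=right
[1] after turn(right): x=9 y=1 heading=down
[2] after turn(right): x=9 y=1 heading=left
[3] after turn(right): x=9 y=1 heading=up
no 2-step plan works, so 3 is optimal.

turn(right), turn(right), turn(right)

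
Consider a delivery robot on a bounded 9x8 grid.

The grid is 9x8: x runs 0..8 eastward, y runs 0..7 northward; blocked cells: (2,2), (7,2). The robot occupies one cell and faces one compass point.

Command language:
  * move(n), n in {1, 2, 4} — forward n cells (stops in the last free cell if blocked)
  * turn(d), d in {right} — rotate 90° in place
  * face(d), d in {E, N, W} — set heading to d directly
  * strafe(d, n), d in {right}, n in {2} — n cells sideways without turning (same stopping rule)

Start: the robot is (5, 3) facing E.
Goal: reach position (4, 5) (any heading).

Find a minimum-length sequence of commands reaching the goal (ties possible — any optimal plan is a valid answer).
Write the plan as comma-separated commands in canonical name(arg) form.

initial: (5, 3) facing E
t=1 face(W) ⇒ (5, 3) facing W
t=2 move(1) ⇒ (4, 3) facing W
t=3 strafe(right, 2) ⇒ (4, 5) facing W
no 2-step plan works, so 3 is optimal.

face(W), move(1), strafe(right, 2)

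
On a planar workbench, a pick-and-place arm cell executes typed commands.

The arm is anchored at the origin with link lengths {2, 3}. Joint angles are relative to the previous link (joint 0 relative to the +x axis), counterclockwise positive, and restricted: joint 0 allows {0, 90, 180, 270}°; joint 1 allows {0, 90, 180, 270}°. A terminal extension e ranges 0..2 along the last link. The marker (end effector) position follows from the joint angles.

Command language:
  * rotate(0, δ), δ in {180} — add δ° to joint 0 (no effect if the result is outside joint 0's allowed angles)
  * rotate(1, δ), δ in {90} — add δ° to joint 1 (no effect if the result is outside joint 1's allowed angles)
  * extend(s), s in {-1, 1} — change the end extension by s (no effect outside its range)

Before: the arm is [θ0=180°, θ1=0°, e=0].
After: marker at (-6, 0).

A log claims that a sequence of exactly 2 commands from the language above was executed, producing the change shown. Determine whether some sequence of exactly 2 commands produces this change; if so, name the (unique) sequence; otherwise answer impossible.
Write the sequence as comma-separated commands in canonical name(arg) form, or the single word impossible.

extend(-1), extend(1)

key: order matters: swapping extend(-1) and extend(1) lands elsewhere
begin: [θ0=180°, θ1=0°, e=0]
[1] after extend(-1): [θ0=180°, θ1=0°, e=0]
[2] after extend(1): [θ0=180°, θ1=0°, e=1]
all 16 alternatives checked — unique.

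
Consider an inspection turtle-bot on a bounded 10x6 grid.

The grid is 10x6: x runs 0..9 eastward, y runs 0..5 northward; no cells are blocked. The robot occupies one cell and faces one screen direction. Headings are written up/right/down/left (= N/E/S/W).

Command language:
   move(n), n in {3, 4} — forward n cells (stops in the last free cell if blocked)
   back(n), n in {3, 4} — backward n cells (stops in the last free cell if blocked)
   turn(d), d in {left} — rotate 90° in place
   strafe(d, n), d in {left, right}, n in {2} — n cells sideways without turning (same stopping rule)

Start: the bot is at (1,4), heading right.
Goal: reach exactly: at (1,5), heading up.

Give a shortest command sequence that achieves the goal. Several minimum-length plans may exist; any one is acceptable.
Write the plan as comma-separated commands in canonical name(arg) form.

from: at (1,4), heading right
1. turn(left) → at (1,4), heading up
2. move(4) → at (1,5), heading up
no 1-step plan works, so 2 is optimal.

turn(left), move(4)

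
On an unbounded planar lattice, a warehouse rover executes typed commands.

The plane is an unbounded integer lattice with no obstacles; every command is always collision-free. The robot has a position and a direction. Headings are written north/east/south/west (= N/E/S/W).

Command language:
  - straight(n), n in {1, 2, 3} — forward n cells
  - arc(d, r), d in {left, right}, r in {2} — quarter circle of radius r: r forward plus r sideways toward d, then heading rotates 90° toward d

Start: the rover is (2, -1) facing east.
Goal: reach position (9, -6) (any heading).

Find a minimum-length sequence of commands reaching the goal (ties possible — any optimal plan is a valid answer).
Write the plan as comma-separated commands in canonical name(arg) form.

straight(2), straight(3), arc(right, 2), straight(3)

start: (2, -1) facing east
t=1 straight(2) ⇒ (4, -1) facing east
t=2 straight(3) ⇒ (7, -1) facing east
t=3 arc(right, 2) ⇒ (9, -3) facing south
t=4 straight(3) ⇒ (9, -6) facing south
shorter routes all fall short; 4 is best.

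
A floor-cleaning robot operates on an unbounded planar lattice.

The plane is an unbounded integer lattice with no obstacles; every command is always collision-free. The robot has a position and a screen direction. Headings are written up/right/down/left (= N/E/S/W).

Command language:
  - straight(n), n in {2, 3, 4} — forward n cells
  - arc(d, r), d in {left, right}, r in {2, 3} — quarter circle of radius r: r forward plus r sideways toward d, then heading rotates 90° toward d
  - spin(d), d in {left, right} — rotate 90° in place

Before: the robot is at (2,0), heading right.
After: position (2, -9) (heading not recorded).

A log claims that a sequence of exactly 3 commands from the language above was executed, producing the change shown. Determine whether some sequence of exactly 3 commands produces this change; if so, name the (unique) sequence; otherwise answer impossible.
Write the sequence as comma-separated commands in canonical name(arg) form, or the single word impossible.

start: at (2,0), heading right
[1] after arc(right, 3): at (5,-3), heading down
[2] after straight(3): at (5,-6), heading down
[3] after arc(right, 3): at (2,-9), heading left
no other 3-command option fits: unique.

arc(right, 3), straight(3), arc(right, 3)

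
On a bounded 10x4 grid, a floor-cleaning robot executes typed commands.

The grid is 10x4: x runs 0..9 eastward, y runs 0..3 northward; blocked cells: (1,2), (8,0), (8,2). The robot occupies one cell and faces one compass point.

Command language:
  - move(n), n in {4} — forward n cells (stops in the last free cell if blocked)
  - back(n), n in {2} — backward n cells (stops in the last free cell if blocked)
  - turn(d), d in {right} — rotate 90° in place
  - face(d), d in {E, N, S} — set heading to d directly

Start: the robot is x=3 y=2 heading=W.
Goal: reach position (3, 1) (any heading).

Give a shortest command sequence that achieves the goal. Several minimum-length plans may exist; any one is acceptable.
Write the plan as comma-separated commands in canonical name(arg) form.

from: x=3 y=2 heading=W
1. face(N) → x=3 y=2 heading=N
2. move(4) → x=3 y=3 heading=N
3. back(2) → x=3 y=1 heading=N
minimal: 3 command(s), checked below 3.

face(N), move(4), back(2)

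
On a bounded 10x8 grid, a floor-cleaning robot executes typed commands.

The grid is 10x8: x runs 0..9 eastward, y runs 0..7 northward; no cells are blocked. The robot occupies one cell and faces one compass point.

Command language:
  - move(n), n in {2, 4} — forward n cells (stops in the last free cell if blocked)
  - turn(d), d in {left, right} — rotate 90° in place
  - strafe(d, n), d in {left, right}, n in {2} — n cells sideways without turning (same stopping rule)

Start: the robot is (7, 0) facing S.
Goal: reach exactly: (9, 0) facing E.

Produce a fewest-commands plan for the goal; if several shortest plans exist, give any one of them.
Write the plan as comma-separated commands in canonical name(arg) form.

start: (7, 0) facing S
[1] after strafe(left, 2): (9, 0) facing S
[2] after turn(left): (9, 0) facing E
minimal: 2 command(s), checked below 2.

strafe(left, 2), turn(left)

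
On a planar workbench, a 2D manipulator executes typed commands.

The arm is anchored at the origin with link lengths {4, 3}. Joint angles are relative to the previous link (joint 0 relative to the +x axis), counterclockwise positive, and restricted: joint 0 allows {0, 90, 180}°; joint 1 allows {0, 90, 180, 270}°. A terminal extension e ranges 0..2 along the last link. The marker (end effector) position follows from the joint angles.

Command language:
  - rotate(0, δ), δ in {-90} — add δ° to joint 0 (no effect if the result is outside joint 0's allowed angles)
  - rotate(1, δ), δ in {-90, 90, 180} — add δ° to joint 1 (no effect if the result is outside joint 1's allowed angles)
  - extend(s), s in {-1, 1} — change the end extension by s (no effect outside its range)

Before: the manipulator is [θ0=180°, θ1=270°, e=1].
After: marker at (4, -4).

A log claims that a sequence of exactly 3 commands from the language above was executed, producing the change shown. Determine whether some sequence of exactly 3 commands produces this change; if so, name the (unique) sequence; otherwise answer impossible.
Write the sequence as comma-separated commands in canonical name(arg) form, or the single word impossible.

rotate(0, -90), rotate(0, -90), rotate(0, -90)

begin: [θ0=180°, θ1=270°, e=1]
step 1 (rotate(0, -90)): [θ0=90°, θ1=270°, e=1]
step 2 (rotate(0, -90)): [θ0=0°, θ1=270°, e=1]
step 3 (rotate(0, -90)): [θ0=0°, θ1=270°, e=1]
all 216 alternatives checked — unique.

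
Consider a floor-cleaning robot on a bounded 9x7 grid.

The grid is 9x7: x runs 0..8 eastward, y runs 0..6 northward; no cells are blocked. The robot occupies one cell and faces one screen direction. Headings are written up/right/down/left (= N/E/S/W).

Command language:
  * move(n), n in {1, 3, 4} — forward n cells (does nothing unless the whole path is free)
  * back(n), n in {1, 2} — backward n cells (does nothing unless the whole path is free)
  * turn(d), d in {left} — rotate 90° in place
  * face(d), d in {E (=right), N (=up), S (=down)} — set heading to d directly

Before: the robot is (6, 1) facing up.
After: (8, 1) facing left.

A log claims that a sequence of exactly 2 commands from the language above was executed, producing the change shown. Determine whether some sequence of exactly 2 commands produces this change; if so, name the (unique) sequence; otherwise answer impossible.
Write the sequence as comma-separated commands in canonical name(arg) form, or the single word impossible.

key: order matters: swapping turn(left) and back(2) lands elsewhere
initial: (6, 1) facing up
1. turn(left) → (6, 1) facing left
2. back(2) → (8, 1) facing left
uniquely the one of 81 2-step routes that fits.

turn(left), back(2)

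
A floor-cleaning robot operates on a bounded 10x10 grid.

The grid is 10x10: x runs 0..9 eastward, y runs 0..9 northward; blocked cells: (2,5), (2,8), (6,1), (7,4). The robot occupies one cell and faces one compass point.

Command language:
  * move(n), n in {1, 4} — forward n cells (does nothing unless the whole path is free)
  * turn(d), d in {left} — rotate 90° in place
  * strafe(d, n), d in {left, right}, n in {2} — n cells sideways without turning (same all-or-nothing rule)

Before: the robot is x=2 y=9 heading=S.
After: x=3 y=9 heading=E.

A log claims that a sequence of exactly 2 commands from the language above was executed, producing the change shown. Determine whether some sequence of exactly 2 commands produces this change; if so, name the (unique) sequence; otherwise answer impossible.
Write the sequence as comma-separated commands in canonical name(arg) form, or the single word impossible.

turn(left), move(1)

key: position moved to (3,9) AND the heading swung to E — translation plus rotation needed
from: x=2 y=9 heading=S
step 1 (turn(left)): x=2 y=9 heading=E
step 2 (move(1)): x=3 y=9 heading=E
uniquely the one of 25 2-step routes that fits.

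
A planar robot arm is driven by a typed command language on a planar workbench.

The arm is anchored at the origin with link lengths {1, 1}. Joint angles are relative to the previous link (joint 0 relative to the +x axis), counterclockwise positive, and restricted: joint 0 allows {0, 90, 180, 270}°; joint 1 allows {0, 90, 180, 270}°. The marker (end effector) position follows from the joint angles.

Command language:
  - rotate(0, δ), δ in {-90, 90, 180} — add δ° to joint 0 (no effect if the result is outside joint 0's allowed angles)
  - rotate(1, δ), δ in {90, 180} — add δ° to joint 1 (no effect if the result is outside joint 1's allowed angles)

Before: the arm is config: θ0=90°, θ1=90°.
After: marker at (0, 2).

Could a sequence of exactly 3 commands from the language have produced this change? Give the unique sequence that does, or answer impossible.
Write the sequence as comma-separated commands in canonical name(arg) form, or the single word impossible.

rotate(1, 90), rotate(1, 90), rotate(1, 90)

begin: config: θ0=90°, θ1=90°
step 1 (rotate(1, 90)): config: θ0=90°, θ1=180°
step 2 (rotate(1, 90)): config: θ0=90°, θ1=270°
step 3 (rotate(1, 90)): config: θ0=90°, θ1=0°
all 125 alternatives checked — unique.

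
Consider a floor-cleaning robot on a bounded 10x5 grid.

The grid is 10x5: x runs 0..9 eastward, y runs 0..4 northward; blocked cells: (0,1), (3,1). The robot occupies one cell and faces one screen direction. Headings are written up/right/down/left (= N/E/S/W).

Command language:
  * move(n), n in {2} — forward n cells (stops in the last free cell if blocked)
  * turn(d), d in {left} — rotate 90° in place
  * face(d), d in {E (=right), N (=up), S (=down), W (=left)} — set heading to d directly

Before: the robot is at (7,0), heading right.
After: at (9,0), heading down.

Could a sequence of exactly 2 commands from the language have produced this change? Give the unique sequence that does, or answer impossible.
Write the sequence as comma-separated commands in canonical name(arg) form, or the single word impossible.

key: position moved to (9,0) AND the heading swung to S — translation plus rotation needed
initial: at (7,0), heading right
1. move(2) → at (9,0), heading right
2. face(S) → at (9,0), heading down
no other 2-command option fits: unique.

move(2), face(S)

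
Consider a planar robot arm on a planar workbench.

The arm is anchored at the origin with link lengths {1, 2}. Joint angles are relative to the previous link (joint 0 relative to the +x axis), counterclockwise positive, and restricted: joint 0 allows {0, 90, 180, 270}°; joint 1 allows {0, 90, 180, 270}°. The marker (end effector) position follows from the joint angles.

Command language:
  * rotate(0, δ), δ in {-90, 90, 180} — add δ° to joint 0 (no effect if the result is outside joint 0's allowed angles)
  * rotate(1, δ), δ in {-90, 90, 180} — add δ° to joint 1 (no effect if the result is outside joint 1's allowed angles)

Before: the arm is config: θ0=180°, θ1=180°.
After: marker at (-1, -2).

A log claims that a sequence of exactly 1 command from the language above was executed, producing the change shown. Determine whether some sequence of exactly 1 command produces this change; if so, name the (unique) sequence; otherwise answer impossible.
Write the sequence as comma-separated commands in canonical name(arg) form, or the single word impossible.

t0: config: θ0=180°, θ1=180°
step 1 (rotate(1, -90)): config: θ0=180°, θ1=90°
no other 1-command option fits: unique.

rotate(1, -90)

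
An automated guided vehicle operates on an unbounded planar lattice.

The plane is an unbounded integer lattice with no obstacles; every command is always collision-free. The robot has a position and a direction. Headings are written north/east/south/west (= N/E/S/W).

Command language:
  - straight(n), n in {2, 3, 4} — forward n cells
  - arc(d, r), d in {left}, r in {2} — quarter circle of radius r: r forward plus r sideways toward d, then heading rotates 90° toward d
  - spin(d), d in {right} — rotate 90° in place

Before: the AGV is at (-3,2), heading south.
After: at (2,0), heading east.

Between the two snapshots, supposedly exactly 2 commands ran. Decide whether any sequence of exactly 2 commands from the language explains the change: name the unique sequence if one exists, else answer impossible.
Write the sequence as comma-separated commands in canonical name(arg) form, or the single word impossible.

key: order matters: swapping arc(left, 2) and straight(3) lands elsewhere
initial: at (-3,2), heading south
t=1 arc(left, 2) ⇒ at (-1,0), heading east
t=2 straight(3) ⇒ at (2,0), heading east
all 25 alternatives checked — unique.

arc(left, 2), straight(3)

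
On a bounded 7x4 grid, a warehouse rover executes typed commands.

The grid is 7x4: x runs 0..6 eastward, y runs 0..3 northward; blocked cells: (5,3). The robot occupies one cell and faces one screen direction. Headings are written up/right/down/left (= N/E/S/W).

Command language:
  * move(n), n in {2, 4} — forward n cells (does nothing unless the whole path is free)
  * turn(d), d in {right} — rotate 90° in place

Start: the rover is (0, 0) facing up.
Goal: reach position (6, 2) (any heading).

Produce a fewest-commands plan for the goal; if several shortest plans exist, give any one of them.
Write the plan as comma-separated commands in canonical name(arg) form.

move(2), turn(right), move(4), move(2)

t0: (0, 0) facing up
step 1 (move(2)): (0, 2) facing up
step 2 (turn(right)): (0, 2) facing right
step 3 (move(4)): (4, 2) facing right
step 4 (move(2)): (6, 2) facing right
nothing shorter than 4 reaches the goal.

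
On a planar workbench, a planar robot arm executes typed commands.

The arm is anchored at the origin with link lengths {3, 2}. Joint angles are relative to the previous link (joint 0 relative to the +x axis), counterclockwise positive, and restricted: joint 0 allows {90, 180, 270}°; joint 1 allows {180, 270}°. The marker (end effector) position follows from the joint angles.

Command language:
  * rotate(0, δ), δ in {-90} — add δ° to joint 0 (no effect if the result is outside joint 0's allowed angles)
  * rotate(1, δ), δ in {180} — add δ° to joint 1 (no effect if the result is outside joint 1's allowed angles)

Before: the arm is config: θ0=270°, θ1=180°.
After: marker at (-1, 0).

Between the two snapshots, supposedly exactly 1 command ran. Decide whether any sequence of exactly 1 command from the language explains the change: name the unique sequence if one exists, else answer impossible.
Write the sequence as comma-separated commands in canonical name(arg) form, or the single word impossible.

rotate(0, -90)

t0: config: θ0=270°, θ1=180°
1. rotate(0, -90) → config: θ0=180°, θ1=180°
all 2 alternatives checked — unique.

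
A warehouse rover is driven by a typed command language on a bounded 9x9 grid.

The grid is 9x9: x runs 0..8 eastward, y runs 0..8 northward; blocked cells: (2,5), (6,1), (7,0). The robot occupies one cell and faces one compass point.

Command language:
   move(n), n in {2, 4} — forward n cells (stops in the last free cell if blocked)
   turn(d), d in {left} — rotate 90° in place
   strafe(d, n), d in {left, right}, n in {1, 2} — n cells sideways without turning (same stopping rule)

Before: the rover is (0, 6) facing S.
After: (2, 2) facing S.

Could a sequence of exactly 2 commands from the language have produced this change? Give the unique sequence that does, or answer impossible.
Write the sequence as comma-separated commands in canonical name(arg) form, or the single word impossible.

key: heading stays S — no command in the sequence turns
begin: (0, 6) facing S
1. move(4) → (0, 2) facing S
2. strafe(left, 2) → (2, 2) facing S
no rival 2-sequence matches.

move(4), strafe(left, 2)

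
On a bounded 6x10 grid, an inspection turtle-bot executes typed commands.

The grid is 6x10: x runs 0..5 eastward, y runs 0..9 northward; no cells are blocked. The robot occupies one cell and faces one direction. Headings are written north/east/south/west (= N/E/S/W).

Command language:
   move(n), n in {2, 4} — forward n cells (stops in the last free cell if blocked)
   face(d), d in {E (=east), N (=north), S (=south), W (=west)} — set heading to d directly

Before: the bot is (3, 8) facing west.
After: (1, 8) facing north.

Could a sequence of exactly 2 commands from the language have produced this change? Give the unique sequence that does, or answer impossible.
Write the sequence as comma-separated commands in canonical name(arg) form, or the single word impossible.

key: position moved to (1,8) AND the heading swung to N — translation plus rotation needed
initial: (3, 8) facing west
[1] after move(2): (1, 8) facing west
[2] after face(N): (1, 8) facing north
uniquely the one of 36 2-step routes that fits.

move(2), face(N)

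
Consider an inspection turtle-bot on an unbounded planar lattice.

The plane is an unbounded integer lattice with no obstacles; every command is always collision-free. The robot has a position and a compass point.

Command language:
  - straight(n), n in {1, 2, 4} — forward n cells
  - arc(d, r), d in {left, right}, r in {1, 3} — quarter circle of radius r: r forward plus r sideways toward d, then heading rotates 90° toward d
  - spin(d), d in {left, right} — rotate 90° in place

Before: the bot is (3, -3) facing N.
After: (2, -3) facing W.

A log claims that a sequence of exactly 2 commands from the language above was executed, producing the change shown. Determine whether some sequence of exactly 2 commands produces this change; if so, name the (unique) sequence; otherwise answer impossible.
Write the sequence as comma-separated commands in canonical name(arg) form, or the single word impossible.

key: cell and facing (now W) both changed — the 2 commands mix motion and turning
begin: (3, -3) facing N
1. spin(left) → (3, -3) facing W
2. straight(1) → (2, -3) facing W
all 81 alternatives checked — unique.

spin(left), straight(1)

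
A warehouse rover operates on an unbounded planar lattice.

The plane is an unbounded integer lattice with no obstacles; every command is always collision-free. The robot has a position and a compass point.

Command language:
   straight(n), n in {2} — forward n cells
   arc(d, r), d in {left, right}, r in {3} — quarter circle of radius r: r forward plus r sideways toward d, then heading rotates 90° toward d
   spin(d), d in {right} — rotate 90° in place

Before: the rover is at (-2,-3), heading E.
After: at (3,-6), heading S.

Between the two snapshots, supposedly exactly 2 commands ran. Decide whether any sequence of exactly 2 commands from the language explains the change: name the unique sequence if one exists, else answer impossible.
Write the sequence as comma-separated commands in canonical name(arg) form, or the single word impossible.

straight(2), arc(right, 3)

key: cell and facing (now S) both changed — the 2 commands mix motion and turning
t0: at (-2,-3), heading E
1. straight(2) → at (0,-3), heading E
2. arc(right, 3) → at (3,-6), heading S
uniquely the one of 16 2-step routes that fits.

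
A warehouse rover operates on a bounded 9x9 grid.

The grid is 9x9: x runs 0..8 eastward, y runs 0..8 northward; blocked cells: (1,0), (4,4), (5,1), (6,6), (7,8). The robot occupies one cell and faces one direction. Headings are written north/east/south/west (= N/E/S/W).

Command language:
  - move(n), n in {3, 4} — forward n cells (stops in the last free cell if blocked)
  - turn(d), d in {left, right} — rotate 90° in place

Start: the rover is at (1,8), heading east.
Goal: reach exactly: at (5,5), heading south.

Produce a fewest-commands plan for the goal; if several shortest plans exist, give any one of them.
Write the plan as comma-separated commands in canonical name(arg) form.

move(4), turn(right), move(3)

initial: at (1,8), heading east
step 1 (move(4)): at (5,8), heading east
step 2 (turn(right)): at (5,8), heading south
step 3 (move(3)): at (5,5), heading south
shorter routes all fall short; 3 is best.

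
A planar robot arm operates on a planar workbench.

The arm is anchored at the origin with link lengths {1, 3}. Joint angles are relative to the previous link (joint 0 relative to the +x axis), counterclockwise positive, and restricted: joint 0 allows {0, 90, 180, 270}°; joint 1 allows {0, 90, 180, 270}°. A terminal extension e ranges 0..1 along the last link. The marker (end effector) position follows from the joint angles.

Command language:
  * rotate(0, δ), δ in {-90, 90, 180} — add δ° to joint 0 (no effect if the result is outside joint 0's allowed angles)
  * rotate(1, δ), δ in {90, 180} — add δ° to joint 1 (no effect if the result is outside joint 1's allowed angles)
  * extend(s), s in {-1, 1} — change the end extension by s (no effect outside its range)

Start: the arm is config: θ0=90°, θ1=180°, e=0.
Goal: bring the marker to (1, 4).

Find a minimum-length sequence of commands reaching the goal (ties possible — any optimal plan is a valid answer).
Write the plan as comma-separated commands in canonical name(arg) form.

rotate(1, 180), rotate(1, 90), rotate(0, -90), extend(1)

begin: config: θ0=90°, θ1=180°, e=0
1. rotate(1, 180) → config: θ0=90°, θ1=0°, e=0
2. rotate(1, 90) → config: θ0=90°, θ1=90°, e=0
3. rotate(0, -90) → config: θ0=0°, θ1=90°, e=0
4. extend(1) → config: θ0=0°, θ1=90°, e=1
minimal: 4 command(s), checked below 4.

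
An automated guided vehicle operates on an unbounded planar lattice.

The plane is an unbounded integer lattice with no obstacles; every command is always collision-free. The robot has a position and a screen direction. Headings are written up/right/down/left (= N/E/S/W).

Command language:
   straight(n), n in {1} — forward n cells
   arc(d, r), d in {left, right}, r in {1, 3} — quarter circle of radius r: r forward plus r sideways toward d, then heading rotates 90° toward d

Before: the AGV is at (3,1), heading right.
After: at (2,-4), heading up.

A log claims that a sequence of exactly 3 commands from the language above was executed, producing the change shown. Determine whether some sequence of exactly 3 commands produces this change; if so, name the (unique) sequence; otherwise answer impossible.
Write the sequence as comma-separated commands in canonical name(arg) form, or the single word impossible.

key: position moved to (2,-4) AND the heading swung to N — translation plus rotation needed
from: at (3,1), heading right
[1] after arc(right, 3): at (6,-2), heading down
[2] after arc(right, 3): at (3,-5), heading left
[3] after arc(right, 1): at (2,-4), heading up
all 125 alternatives checked — unique.

arc(right, 3), arc(right, 3), arc(right, 1)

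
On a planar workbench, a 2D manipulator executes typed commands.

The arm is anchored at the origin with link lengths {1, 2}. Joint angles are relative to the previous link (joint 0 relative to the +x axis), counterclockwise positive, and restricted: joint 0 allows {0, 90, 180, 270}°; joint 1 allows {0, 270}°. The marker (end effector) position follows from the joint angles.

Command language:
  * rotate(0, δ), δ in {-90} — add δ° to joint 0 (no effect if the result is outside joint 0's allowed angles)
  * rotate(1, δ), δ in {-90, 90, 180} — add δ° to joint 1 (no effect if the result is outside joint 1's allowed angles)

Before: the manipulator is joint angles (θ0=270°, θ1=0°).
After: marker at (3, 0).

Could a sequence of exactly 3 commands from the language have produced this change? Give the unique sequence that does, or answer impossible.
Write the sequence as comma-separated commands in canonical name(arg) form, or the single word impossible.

t0: joint angles (θ0=270°, θ1=0°)
t=1 rotate(0, -90) ⇒ joint angles (θ0=180°, θ1=0°)
t=2 rotate(0, -90) ⇒ joint angles (θ0=90°, θ1=0°)
t=3 rotate(0, -90) ⇒ joint angles (θ0=0°, θ1=0°)
no other 3-command option fits: unique.

rotate(0, -90), rotate(0, -90), rotate(0, -90)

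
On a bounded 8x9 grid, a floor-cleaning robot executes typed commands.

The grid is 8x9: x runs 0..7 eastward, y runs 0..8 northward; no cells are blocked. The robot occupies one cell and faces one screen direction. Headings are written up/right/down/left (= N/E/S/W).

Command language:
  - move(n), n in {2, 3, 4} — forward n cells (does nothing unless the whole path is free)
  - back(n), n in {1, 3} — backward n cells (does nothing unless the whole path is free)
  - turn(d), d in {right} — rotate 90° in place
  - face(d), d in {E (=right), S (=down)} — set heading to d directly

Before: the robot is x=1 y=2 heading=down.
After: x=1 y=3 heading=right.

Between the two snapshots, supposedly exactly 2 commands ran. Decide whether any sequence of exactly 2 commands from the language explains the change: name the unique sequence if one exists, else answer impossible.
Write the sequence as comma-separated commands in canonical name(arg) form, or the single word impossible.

back(1), face(E)

key: position moved to (1,3) AND the heading swung to E — translation plus rotation needed
t0: x=1 y=2 heading=down
t=1 back(1) ⇒ x=1 y=3 heading=down
t=2 face(E) ⇒ x=1 y=3 heading=right
no other 2-command option fits: unique.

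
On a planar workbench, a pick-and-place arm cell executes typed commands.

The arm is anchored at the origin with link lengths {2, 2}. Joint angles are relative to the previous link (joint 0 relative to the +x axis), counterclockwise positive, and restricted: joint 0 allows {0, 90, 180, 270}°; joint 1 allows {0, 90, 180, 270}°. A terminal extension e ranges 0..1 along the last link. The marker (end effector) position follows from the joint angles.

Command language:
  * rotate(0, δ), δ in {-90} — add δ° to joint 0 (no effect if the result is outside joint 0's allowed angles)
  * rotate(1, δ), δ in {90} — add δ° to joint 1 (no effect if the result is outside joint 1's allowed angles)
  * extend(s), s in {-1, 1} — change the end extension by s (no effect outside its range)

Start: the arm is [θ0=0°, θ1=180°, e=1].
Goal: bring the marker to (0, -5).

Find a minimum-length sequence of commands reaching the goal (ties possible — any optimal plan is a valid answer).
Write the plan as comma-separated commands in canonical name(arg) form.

rotate(1, 90), rotate(1, 90), rotate(0, -90)

t0: [θ0=0°, θ1=180°, e=1]
[1] after rotate(1, 90): [θ0=0°, θ1=270°, e=1]
[2] after rotate(1, 90): [θ0=0°, θ1=0°, e=1]
[3] after rotate(0, -90): [θ0=270°, θ1=0°, e=1]
no 2-step plan works, so 3 is optimal.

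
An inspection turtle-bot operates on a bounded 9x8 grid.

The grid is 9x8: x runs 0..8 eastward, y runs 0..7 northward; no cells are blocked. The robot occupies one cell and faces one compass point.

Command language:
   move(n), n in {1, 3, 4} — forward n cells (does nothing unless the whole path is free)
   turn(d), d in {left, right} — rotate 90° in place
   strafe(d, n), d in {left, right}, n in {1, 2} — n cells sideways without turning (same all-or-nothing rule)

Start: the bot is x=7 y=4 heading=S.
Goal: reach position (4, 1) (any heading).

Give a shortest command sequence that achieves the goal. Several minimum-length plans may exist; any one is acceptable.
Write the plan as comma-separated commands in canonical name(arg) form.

initial: x=7 y=4 heading=S
1. strafe(right, 2) → x=5 y=4 heading=S
2. strafe(right, 1) → x=4 y=4 heading=S
3. move(3) → x=4 y=1 heading=S
minimal: 3 command(s), checked below 3.

strafe(right, 2), strafe(right, 1), move(3)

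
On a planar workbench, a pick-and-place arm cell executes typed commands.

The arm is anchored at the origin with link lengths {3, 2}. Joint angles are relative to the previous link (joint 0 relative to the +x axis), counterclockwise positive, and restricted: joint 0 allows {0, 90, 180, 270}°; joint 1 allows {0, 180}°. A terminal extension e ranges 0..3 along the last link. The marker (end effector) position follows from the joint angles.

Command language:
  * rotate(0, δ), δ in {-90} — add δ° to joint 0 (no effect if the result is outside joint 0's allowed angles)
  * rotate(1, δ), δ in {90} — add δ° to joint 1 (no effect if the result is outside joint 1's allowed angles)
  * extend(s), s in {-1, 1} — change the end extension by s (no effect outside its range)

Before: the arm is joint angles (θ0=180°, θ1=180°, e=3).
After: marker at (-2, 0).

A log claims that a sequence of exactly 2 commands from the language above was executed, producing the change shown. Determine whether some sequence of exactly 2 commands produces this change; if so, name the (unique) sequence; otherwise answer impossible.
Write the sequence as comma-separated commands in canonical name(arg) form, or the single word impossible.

rotate(0, -90), rotate(0, -90)

from: joint angles (θ0=180°, θ1=180°, e=3)
step 1 (rotate(0, -90)): joint angles (θ0=90°, θ1=180°, e=3)
step 2 (rotate(0, -90)): joint angles (θ0=0°, θ1=180°, e=3)
no other 2-command option fits: unique.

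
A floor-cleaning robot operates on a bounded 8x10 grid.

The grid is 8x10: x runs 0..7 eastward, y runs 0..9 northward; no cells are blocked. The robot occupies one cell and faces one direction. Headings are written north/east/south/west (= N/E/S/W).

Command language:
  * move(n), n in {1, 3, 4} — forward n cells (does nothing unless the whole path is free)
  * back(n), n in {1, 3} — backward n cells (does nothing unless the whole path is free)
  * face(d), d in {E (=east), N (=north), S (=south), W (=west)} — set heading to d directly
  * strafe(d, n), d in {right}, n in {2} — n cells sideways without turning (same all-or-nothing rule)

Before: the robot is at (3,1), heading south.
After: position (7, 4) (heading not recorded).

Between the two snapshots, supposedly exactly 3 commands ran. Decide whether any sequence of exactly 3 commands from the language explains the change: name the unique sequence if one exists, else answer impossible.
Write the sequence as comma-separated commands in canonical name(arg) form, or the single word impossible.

key: running move(4) before back(3) would end elsewhere — order is forced
initial: at (3,1), heading south
t=1 back(3) ⇒ at (3,4), heading south
t=2 face(E) ⇒ at (3,4), heading east
t=3 move(4) ⇒ at (7,4), heading east
all 1000 alternatives checked — unique.

back(3), face(E), move(4)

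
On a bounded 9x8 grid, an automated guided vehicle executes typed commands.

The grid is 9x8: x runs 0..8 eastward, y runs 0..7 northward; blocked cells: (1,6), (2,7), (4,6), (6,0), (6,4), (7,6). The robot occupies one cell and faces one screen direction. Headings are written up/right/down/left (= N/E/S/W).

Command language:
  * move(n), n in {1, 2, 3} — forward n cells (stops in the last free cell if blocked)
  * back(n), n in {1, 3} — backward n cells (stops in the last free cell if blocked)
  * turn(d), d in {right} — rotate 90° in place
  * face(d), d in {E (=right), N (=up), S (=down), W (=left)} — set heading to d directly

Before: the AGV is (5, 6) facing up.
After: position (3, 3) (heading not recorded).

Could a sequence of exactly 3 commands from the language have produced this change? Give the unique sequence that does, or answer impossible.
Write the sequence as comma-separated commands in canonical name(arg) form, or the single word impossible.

back(3), face(W), move(2)

key: running move(2) before back(3) would end elsewhere — order is forced
start: (5, 6) facing up
t=1 back(3) ⇒ (5, 3) facing up
t=2 face(W) ⇒ (5, 3) facing left
t=3 move(2) ⇒ (3, 3) facing left
uniquely the one of 1000 3-step routes that fits.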